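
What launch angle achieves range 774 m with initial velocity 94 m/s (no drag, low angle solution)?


sin(2*theta) = R*g/v0^2 = 774*9.81/94^2 = 0.859319, theta = arcsin(0.859319)/2 = 29.62°

29.62 degrees


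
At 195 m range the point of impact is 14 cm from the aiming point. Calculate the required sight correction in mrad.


1 mrad subtends 1 cm per 10 m of range, so adj = error_cm / (dist_m / 10) = 14 / (195/10) = 0.7179 mrad

0.7179 mrad


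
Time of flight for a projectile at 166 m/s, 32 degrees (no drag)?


T = 2*v0*sin(theta)/g = 2*166*sin(32°)/9.81 = 17.93 s

17.93 s


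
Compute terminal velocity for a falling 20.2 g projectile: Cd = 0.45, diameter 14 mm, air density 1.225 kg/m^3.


A = pi*(d/2)^2 = pi*(14/2000)^2 = 1.53938e-04 m^2
vt = sqrt(2mg/(Cd*rho*A)) = sqrt(2*0.0202*9.81/(0.45 * 1.225 * 1.53938e-04)) = 68.34 m/s

68.34 m/s


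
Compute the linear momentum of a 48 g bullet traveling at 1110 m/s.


p = m*v = 0.048*1110 = 53.28 kg·m/s

53.28 kg·m/s


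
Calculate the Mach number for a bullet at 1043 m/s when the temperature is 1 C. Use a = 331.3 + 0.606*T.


a = 331.3 + 0.606*(1) = 331.906 m/s
M = v/a = 1043/331.906 = 3.142

3.142


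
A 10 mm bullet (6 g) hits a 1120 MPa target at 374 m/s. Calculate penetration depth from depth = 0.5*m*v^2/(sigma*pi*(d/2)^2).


A = pi*(d/2)^2 = pi*(10/2)^2 = 78.5398 mm^2
E = 0.5*m*v^2 = 0.5*0.006*374^2 = 419.628 J
depth = E/(sigma*A) = 419.628 J / (1120 MPa * 78.5398 mm^2) = 419.628/(1120 * 78.5398) m = 0.00477042 m ≈ 4.77 mm

4.77 mm


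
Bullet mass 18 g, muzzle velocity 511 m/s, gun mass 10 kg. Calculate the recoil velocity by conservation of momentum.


v_recoil = m_p * v_p / m_gun = 0.018 * 511 / 10 = 0.9198 m/s

0.9198 m/s


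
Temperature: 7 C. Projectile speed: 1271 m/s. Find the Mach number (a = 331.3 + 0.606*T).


a = 331.3 + 0.606*(7) = 335.542 m/s
M = v/a = 1271/335.542 = 3.788

3.788


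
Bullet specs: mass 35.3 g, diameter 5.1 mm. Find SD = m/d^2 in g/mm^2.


SD = m/d^2 = 35.3/5.1^2 = 1.357 g/mm^2

1.357 g/mm^2


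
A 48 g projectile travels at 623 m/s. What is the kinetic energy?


E = 0.5*m*v^2 = 0.5*0.048*623^2 = 9315 J

9315 J


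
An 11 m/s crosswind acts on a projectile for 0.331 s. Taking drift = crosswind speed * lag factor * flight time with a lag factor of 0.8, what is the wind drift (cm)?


drift = v_wind * lag * t = 11 * 0.8 * 0.331 = 2.9128 m ≈ 291.3 cm

291.3 cm


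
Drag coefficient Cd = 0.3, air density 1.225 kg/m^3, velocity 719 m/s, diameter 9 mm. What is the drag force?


A = pi*(d/2)^2 = pi*(9/2000)^2 = 6.36173e-05 m^2
Fd = 0.5*Cd*rho*A*v^2 = 0.5*0.3*1.225*6.36173e-05*719^2 = 6.043 N

6.043 N


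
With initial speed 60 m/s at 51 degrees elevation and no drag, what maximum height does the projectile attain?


H = (v0*sin(theta))^2 / (2g) = (60*sin(51°))^2 / (2*9.81) = 110.8 m

110.8 m


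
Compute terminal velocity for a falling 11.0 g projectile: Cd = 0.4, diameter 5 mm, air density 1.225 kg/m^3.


A = pi*(d/2)^2 = pi*(5/2000)^2 = 1.96350e-05 m^2
vt = sqrt(2mg/(Cd*rho*A)) = sqrt(2*0.011*9.81/(0.4 * 1.225 * 1.96350e-05)) = 149.8 m/s

149.8 m/s


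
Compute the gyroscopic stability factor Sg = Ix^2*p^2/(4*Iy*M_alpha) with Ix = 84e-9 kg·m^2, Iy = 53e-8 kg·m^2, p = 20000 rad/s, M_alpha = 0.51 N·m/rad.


Sg = Ix^2 * p^2 / (4 * Iy * M_alpha) = (84e-9)^2 * 20000^2 / (4 * 53e-8 * 0.51) = 2.61

2.61


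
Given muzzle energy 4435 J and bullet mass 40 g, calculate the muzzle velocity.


v = sqrt(2*E/m) = sqrt(2*4435/0.04) = 470.9 m/s

470.9 m/s


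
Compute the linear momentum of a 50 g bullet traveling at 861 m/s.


p = m*v = 0.05*861 = 43.05 kg·m/s

43.05 kg·m/s


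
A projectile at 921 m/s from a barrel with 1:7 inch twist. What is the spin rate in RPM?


twist_m = 7*0.0254 = 0.1778 m
spin = v/twist = 921/0.1778 = 5179.978 rev/s
RPM = spin*60 = 5179.978*60 ≈ 310799 RPM

310799 RPM


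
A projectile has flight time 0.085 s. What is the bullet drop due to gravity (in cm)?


drop = 0.5*g*t^2 = 0.5*9.81*0.085^2 = 0.0354386 m ≈ 3.544 cm

3.544 cm


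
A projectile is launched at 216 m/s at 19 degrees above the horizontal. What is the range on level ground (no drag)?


R = v0^2 * sin(2*theta) / g = 216^2 * sin(2*19°) / 9.81 = 2928 m

2928 m


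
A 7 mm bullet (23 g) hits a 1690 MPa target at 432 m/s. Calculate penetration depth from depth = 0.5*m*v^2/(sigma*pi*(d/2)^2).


A = pi*(d/2)^2 = pi*(7/2)^2 = 38.4845 mm^2
E = 0.5*m*v^2 = 0.5*0.023*432^2 = 2146.18 J
depth = E/(sigma*A) = 2146.18 J / (1690 MPa * 38.4845 mm^2) = 2146.18/(1690 * 38.4845) m = 0.0329984 m ≈ 33 mm

33 mm


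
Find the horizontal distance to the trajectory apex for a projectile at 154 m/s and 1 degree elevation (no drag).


R = v0^2*sin(2*theta)/g = 154^2*sin(2*1°)/9.81 = 84.3707 m
apex_dist = R/2 = 84.3707/2 = 42.19 m

42.19 m


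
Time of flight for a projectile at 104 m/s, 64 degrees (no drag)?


T = 2*v0*sin(theta)/g = 2*104*sin(64°)/9.81 = 19.06 s

19.06 s


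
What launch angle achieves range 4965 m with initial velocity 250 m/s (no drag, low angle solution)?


sin(2*theta) = R*g/v0^2 = 4965*9.81/250^2 = 0.779306, theta = arcsin(0.779306)/2 = 25.6°

25.6 degrees


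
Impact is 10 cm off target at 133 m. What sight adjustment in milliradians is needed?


1 mrad subtends 1 cm per 10 m of range, so adj = error_cm / (dist_m / 10) = 10 / (133/10) = 0.7519 mrad

0.7519 mrad


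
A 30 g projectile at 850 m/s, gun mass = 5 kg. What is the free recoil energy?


v_r = m_p*v_p/m_gun = 0.03*850/5 = 5.1 m/s, E_r = 0.5*m_gun*v_r^2 = 0.5*5*5.1^2 = 65.02 J

65.02 J


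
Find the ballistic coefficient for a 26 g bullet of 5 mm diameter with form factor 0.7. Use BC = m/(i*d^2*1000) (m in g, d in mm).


BC = m/(i*d^2*1000) = 26/(0.7 * 5^2 * 1000) = 0.001486

0.001486


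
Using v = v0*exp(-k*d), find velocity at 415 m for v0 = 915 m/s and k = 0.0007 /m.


v = v0*exp(-k*d) = 915*exp(-0.0007*415) = 684.3 m/s

684.3 m/s


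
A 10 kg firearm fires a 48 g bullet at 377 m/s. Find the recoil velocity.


v_recoil = m_p * v_p / m_gun = 0.048 * 377 / 10 = 1.81 m/s

1.81 m/s


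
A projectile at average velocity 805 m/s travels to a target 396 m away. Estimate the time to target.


t = d/v = 396/805 = 0.4919 s

0.4919 s


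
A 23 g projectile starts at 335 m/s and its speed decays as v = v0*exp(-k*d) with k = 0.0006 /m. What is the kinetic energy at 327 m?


v = v0*exp(-k*d) = 335*exp(-0.0006*327) = 275.319 m/s
E = 0.5*m*v^2 = 0.5*0.023*275.319^2 = 871.7 J

871.7 J


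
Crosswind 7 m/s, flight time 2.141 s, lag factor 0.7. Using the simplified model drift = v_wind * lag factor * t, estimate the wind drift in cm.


drift = v_wind * lag * t = 7 * 0.7 * 2.141 = 10.4909 m ≈ 1049 cm

1049 cm


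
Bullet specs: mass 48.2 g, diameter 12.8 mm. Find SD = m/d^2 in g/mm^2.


SD = m/d^2 = 48.2/12.8^2 = 0.2942 g/mm^2

0.2942 g/mm^2


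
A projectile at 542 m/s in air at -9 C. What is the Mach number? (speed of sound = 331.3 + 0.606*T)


a = 331.3 + 0.606*(-9) = 325.846 m/s
M = v/a = 542/325.846 = 1.663

1.663


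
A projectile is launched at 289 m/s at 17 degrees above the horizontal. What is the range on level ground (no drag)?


R = v0^2 * sin(2*theta) / g = 289^2 * sin(2*17°) / 9.81 = 4761 m

4761 m


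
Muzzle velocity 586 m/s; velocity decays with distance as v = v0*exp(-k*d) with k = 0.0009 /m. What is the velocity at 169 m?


v = v0*exp(-k*d) = 586*exp(-0.0009*169) = 503.3 m/s

503.3 m/s


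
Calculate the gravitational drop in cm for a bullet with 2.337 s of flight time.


drop = 0.5*g*t^2 = 0.5*9.81*2.337^2 = 26.789 m ≈ 2679 cm

2679 cm


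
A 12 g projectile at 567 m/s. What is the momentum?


p = m*v = 0.012*567 = 6.804 kg·m/s

6.804 kg·m/s


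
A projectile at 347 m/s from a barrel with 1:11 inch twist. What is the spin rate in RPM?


twist_m = 11*0.0254 = 0.2794 m
spin = v/twist = 347/0.2794 = 1241.947 rev/s
RPM = spin*60 = 1241.947*60 ≈ 74517 RPM

74517 RPM


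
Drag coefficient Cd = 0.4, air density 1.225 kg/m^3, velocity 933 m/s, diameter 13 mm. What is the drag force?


A = pi*(d/2)^2 = pi*(13/2000)^2 = 1.32732e-04 m^2
Fd = 0.5*Cd*rho*A*v^2 = 0.5*0.4*1.225*1.32732e-04*933^2 = 28.31 N

28.31 N


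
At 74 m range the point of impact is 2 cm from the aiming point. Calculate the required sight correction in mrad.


1 mrad subtends 1 cm per 10 m of range, so adj = error_cm / (dist_m / 10) = 2 / (74/10) = 0.2703 mrad

0.2703 mrad


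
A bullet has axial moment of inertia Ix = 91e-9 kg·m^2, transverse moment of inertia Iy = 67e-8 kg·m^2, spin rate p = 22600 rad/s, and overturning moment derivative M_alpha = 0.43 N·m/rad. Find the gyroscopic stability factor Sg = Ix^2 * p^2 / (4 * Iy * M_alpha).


Sg = Ix^2 * p^2 / (4 * Iy * M_alpha) = (91e-9)^2 * 22600^2 / (4 * 67e-8 * 0.43) = 3.67

3.67


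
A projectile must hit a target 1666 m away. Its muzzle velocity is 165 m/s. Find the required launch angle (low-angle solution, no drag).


sin(2*theta) = R*g/v0^2 = 1666*9.81/165^2 = 0.600311, theta = arcsin(0.600311)/2 = 18.45°

18.45 degrees


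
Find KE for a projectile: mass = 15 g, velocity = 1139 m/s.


E = 0.5*m*v^2 = 0.5*0.015*1139^2 = 9730 J

9730 J


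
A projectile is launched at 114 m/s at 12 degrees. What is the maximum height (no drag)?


H = (v0*sin(theta))^2 / (2g) = (114*sin(12°))^2 / (2*9.81) = 28.63 m

28.63 m


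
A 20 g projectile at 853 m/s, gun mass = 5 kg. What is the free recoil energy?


v_r = m_p*v_p/m_gun = 0.02*853/5 = 3.412 m/s, E_r = 0.5*m_gun*v_r^2 = 0.5*5*3.412^2 = 29.1 J

29.1 J


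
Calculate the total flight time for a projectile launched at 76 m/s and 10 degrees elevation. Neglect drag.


T = 2*v0*sin(theta)/g = 2*76*sin(10°)/9.81 = 2.691 s

2.691 s


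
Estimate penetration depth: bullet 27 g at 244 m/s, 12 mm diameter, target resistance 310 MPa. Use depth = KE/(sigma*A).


A = pi*(d/2)^2 = pi*(12/2)^2 = 113.097 mm^2
E = 0.5*m*v^2 = 0.5*0.027*244^2 = 803.736 J
depth = E/(sigma*A) = 803.736 J / (310 MPa * 113.097 mm^2) = 803.736/(310 * 113.097) m = 0.0229245 m ≈ 22.92 mm

22.92 mm


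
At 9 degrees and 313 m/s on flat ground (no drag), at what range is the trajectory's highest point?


R = v0^2*sin(2*theta)/g = 313^2*sin(2*9°)/9.81 = 3086.04 m
apex_dist = R/2 = 3086.04/2 = 1543 m

1543 m


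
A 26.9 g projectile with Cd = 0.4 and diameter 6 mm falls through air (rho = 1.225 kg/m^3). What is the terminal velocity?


A = pi*(d/2)^2 = pi*(6/2000)^2 = 2.82743e-05 m^2
vt = sqrt(2mg/(Cd*rho*A)) = sqrt(2*0.0269*9.81/(0.4 * 1.225 * 2.82743e-05)) = 195.2 m/s

195.2 m/s


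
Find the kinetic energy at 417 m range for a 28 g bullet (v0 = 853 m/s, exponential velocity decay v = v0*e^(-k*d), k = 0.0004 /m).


v = v0*exp(-k*d) = 853*exp(-0.0004*417) = 721.953 m/s
E = 0.5*m*v^2 = 0.5*0.028*721.953^2 = 7297 J

7297 J


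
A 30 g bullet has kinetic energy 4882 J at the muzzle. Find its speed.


v = sqrt(2*E/m) = sqrt(2*4882/0.03) = 570.5 m/s

570.5 m/s


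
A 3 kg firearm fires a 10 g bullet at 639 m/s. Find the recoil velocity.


v_recoil = m_p * v_p / m_gun = 0.01 * 639 / 3 = 2.13 m/s

2.13 m/s


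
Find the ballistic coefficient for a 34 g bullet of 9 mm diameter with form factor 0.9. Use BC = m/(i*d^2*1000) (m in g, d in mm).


BC = m/(i*d^2*1000) = 34/(0.9 * 9^2 * 1000) = 0.0004664

0.0004664


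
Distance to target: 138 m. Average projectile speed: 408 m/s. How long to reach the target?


t = d/v = 138/408 = 0.3382 s

0.3382 s


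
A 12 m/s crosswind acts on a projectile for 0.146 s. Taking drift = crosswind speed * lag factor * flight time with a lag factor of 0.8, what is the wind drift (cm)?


drift = v_wind * lag * t = 12 * 0.8 * 0.146 = 1.4016 m ≈ 140.2 cm

140.2 cm


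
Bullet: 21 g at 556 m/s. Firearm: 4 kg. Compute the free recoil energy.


v_r = m_p*v_p/m_gun = 0.021*556/4 = 2.919 m/s, E_r = 0.5*m_gun*v_r^2 = 0.5*4*2.919^2 = 17.04 J

17.04 J


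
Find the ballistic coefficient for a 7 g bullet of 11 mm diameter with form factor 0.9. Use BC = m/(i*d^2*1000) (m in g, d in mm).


BC = m/(i*d^2*1000) = 7/(0.9 * 11^2 * 1000) = 6.428e-05

6.428e-05


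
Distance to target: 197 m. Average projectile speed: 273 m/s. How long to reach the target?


t = d/v = 197/273 = 0.7216 s

0.7216 s


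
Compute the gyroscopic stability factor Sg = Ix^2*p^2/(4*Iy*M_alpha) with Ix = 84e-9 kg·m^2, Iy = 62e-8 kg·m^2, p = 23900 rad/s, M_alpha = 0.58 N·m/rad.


Sg = Ix^2 * p^2 / (4 * Iy * M_alpha) = (84e-9)^2 * 23900^2 / (4 * 62e-8 * 0.58) = 2.802

2.802


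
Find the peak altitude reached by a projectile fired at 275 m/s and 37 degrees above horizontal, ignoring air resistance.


H = (v0*sin(theta))^2 / (2g) = (275*sin(37°))^2 / (2*9.81) = 1396 m

1396 m


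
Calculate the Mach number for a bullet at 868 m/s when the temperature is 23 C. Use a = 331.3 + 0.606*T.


a = 331.3 + 0.606*(23) = 345.238 m/s
M = v/a = 868/345.238 = 2.514

2.514


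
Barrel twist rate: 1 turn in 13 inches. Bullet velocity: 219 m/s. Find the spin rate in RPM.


twist_m = 13*0.0254 = 0.3302 m
spin = v/twist = 219/0.3302 = 663.2344 rev/s
RPM = spin*60 = 663.2344*60 ≈ 39794 RPM

39794 RPM


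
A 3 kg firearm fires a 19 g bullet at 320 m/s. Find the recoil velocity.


v_recoil = m_p * v_p / m_gun = 0.019 * 320 / 3 = 2.027 m/s

2.027 m/s


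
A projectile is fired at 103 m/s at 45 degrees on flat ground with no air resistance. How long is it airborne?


T = 2*v0*sin(theta)/g = 2*103*sin(45°)/9.81 = 14.85 s

14.85 s


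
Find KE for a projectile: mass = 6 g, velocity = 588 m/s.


E = 0.5*m*v^2 = 0.5*0.006*588^2 = 1037 J

1037 J


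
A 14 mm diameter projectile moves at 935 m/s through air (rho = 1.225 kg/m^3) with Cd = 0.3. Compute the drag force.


A = pi*(d/2)^2 = pi*(14/2000)^2 = 1.53938e-04 m^2
Fd = 0.5*Cd*rho*A*v^2 = 0.5*0.3*1.225*1.53938e-04*935^2 = 24.73 N

24.73 N


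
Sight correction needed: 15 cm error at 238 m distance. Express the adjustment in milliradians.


1 mrad subtends 1 cm per 10 m of range, so adj = error_cm / (dist_m / 10) = 15 / (238/10) = 0.6303 mrad

0.6303 mrad


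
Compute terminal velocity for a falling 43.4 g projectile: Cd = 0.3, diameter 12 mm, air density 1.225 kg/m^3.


A = pi*(d/2)^2 = pi*(12/2000)^2 = 1.13097e-04 m^2
vt = sqrt(2mg/(Cd*rho*A)) = sqrt(2*0.0434*9.81/(0.3 * 1.225 * 1.13097e-04)) = 143.1 m/s

143.1 m/s


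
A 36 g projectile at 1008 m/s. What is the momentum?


p = m*v = 0.036*1008 = 36.29 kg·m/s

36.29 kg·m/s


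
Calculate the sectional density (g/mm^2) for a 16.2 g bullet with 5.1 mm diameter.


SD = m/d^2 = 16.2/5.1^2 = 0.6228 g/mm^2

0.6228 g/mm^2


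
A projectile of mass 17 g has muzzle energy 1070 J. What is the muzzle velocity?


v = sqrt(2*E/m) = sqrt(2*1070/0.017) = 354.8 m/s

354.8 m/s


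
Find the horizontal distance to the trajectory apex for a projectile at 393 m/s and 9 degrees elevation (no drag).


R = v0^2*sin(2*theta)/g = 393^2*sin(2*9°)/9.81 = 4865.17 m
apex_dist = R/2 = 4865.17/2 = 2433 m

2433 m


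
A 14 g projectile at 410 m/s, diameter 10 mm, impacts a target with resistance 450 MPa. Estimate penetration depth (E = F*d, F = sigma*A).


A = pi*(d/2)^2 = pi*(10/2)^2 = 78.5398 mm^2
E = 0.5*m*v^2 = 0.5*0.014*410^2 = 1176.7 J
depth = E/(sigma*A) = 1176.7 J / (450 MPa * 78.5398 mm^2) = 1176.7/(450 * 78.5398) m = 0.0332938 m ≈ 33.29 mm

33.29 mm


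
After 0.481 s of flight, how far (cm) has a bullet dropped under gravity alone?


drop = 0.5*g*t^2 = 0.5*9.81*0.481^2 = 1.13483 m ≈ 113.5 cm

113.5 cm


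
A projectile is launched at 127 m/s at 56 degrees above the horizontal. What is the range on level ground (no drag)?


R = v0^2 * sin(2*theta) / g = 127^2 * sin(2*56°) / 9.81 = 1524 m

1524 m


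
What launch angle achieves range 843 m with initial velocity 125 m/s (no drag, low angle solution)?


sin(2*theta) = R*g/v0^2 = 843*9.81/125^2 = 0.529269, theta = arcsin(0.529269)/2 = 15.98°

15.98 degrees


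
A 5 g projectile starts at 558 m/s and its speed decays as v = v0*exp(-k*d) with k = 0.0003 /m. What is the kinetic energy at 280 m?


v = v0*exp(-k*d) = 558*exp(-0.0003*280) = 513.043 m/s
E = 0.5*m*v^2 = 0.5*0.005*513.043^2 = 658 J

658 J


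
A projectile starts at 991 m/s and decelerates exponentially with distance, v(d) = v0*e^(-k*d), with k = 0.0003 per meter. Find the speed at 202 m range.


v = v0*exp(-k*d) = 991*exp(-0.0003*202) = 932.7 m/s

932.7 m/s


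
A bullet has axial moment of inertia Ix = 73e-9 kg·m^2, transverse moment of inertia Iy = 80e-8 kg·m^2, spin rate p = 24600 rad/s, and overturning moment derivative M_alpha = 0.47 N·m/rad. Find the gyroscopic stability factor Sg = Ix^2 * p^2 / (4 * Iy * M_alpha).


Sg = Ix^2 * p^2 / (4 * Iy * M_alpha) = (73e-9)^2 * 24600^2 / (4 * 80e-8 * 0.47) = 2.144

2.144


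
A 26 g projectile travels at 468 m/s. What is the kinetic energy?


E = 0.5*m*v^2 = 0.5*0.026*468^2 = 2847 J

2847 J


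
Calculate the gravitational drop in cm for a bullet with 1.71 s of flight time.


drop = 0.5*g*t^2 = 0.5*9.81*1.71^2 = 14.3427 m ≈ 1434 cm

1434 cm


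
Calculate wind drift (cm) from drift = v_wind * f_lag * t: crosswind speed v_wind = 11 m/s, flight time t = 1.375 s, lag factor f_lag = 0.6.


drift = v_wind * lag * t = 11 * 0.6 * 1.375 = 9.075 m ≈ 907.5 cm

907.5 cm


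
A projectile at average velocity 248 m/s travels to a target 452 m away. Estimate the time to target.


t = d/v = 452/248 = 1.823 s

1.823 s


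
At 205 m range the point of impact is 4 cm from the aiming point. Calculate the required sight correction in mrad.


1 mrad subtends 1 cm per 10 m of range, so adj = error_cm / (dist_m / 10) = 4 / (205/10) = 0.1951 mrad

0.1951 mrad


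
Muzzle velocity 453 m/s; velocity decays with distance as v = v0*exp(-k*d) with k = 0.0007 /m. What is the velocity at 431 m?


v = v0*exp(-k*d) = 453*exp(-0.0007*431) = 335 m/s

335 m/s


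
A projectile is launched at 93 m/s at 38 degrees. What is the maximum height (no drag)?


H = (v0*sin(theta))^2 / (2g) = (93*sin(38°))^2 / (2*9.81) = 167.1 m

167.1 m


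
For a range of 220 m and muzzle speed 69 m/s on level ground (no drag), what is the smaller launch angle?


sin(2*theta) = R*g/v0^2 = 220*9.81/69^2 = 0.453308, theta = arcsin(0.453308)/2 = 13.48°

13.48 degrees


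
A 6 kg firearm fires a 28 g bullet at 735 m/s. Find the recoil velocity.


v_recoil = m_p * v_p / m_gun = 0.028 * 735 / 6 = 3.43 m/s

3.43 m/s


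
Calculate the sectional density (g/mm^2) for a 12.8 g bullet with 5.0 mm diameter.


SD = m/d^2 = 12.8/5.0^2 = 0.512 g/mm^2

0.512 g/mm^2


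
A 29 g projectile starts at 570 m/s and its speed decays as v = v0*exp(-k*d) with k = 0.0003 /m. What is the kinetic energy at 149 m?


v = v0*exp(-k*d) = 570*exp(-0.0003*149) = 545.082 m/s
E = 0.5*m*v^2 = 0.5*0.029*545.082^2 = 4308 J

4308 J


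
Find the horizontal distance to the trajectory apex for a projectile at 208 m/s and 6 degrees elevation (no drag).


R = v0^2*sin(2*theta)/g = 208^2*sin(2*6°)/9.81 = 916.931 m
apex_dist = R/2 = 916.931/2 = 458.5 m

458.5 m


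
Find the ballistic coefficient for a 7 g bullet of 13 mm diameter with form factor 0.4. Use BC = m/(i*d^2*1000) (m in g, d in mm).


BC = m/(i*d^2*1000) = 7/(0.4 * 13^2 * 1000) = 0.0001036

0.0001036


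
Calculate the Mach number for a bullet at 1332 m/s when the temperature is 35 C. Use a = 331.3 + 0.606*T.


a = 331.3 + 0.606*(35) = 352.51 m/s
M = v/a = 1332/352.51 = 3.779

3.779


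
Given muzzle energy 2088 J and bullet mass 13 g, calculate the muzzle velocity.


v = sqrt(2*E/m) = sqrt(2*2088/0.013) = 566.8 m/s

566.8 m/s


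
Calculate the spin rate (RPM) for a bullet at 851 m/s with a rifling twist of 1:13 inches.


twist_m = 13*0.0254 = 0.3302 m
spin = v/twist = 851/0.3302 = 2577.226 rev/s
RPM = spin*60 = 2577.226*60 ≈ 154634 RPM

154634 RPM


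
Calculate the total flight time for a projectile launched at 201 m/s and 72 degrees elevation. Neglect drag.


T = 2*v0*sin(theta)/g = 2*201*sin(72°)/9.81 = 38.97 s

38.97 s


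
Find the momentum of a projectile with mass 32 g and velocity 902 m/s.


p = m*v = 0.032*902 = 28.86 kg·m/s

28.86 kg·m/s


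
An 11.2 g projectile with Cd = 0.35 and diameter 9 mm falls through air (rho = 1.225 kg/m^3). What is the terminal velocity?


A = pi*(d/2)^2 = pi*(9/2000)^2 = 6.36173e-05 m^2
vt = sqrt(2mg/(Cd*rho*A)) = sqrt(2*0.0112*9.81/(0.35 * 1.225 * 6.36173e-05)) = 89.76 m/s

89.76 m/s


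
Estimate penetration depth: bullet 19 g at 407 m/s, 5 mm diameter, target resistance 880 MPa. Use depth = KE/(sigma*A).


A = pi*(d/2)^2 = pi*(5/2)^2 = 19.635 mm^2
E = 0.5*m*v^2 = 0.5*0.019*407^2 = 1573.67 J
depth = E/(sigma*A) = 1573.67 J / (880 MPa * 19.635 mm^2) = 1573.67/(880 * 19.635) m = 0.0910751 m ≈ 91.08 mm

91.08 mm


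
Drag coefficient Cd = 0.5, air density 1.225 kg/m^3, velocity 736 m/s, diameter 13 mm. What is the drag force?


A = pi*(d/2)^2 = pi*(13/2000)^2 = 1.32732e-04 m^2
Fd = 0.5*Cd*rho*A*v^2 = 0.5*0.5*1.225*1.32732e-04*736^2 = 22.02 N

22.02 N


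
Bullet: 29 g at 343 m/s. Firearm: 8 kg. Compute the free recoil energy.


v_r = m_p*v_p/m_gun = 0.029*343/8 = 1.24338 m/s, E_r = 0.5*m_gun*v_r^2 = 0.5*8*1.24338^2 = 6.184 J

6.184 J


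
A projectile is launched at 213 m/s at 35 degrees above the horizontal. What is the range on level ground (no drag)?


R = v0^2 * sin(2*theta) / g = 213^2 * sin(2*35°) / 9.81 = 4346 m

4346 m


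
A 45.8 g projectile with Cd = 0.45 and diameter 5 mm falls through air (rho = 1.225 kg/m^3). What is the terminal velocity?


A = pi*(d/2)^2 = pi*(5/2000)^2 = 1.96350e-05 m^2
vt = sqrt(2mg/(Cd*rho*A)) = sqrt(2*0.0458*9.81/(0.45 * 1.225 * 1.96350e-05)) = 288.1 m/s

288.1 m/s


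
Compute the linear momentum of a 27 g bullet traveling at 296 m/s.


p = m*v = 0.027*296 = 7.992 kg·m/s

7.992 kg·m/s


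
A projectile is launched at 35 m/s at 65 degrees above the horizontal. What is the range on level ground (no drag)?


R = v0^2 * sin(2*theta) / g = 35^2 * sin(2*65°) / 9.81 = 95.66 m

95.66 m


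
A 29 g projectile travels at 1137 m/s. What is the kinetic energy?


E = 0.5*m*v^2 = 0.5*0.029*1137^2 = 18745 J

18745 J


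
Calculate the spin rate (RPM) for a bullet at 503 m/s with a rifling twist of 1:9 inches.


twist_m = 9*0.0254 = 0.2286 m
spin = v/twist = 503/0.2286 = 2200.35 rev/s
RPM = spin*60 = 2200.35*60 ≈ 132021 RPM

132021 RPM


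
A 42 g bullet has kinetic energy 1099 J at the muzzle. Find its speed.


v = sqrt(2*E/m) = sqrt(2*1099/0.042) = 228.8 m/s

228.8 m/s


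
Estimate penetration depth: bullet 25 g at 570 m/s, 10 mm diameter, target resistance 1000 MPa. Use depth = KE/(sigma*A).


A = pi*(d/2)^2 = pi*(10/2)^2 = 78.5398 mm^2
E = 0.5*m*v^2 = 0.5*0.025*570^2 = 4061.25 J
depth = E/(sigma*A) = 4061.25 J / (1000 MPa * 78.5398 mm^2) = 4061.25/(1000 * 78.5398) m = 0.0517094 m ≈ 51.71 mm

51.71 mm


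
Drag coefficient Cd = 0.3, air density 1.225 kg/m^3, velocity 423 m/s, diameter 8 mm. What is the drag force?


A = pi*(d/2)^2 = pi*(8/2000)^2 = 5.02655e-05 m^2
Fd = 0.5*Cd*rho*A*v^2 = 0.5*0.3*1.225*5.02655e-05*423^2 = 1.653 N

1.653 N


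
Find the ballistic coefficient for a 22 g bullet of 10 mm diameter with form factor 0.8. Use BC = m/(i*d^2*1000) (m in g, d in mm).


BC = m/(i*d^2*1000) = 22/(0.8 * 10^2 * 1000) = 0.000275

0.000275


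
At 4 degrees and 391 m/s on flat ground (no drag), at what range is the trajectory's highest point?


R = v0^2*sin(2*theta)/g = 391^2*sin(2*4°)/9.81 = 2168.9 m
apex_dist = R/2 = 2168.9/2 = 1084 m

1084 m


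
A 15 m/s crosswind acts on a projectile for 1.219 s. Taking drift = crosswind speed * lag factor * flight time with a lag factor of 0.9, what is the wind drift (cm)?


drift = v_wind * lag * t = 15 * 0.9 * 1.219 = 16.4565 m ≈ 1646 cm

1646 cm


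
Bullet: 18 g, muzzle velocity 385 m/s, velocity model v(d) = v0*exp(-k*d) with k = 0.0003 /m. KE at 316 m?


v = v0*exp(-k*d) = 385*exp(-0.0003*316) = 350.179 m/s
E = 0.5*m*v^2 = 0.5*0.018*350.179^2 = 1104 J

1104 J


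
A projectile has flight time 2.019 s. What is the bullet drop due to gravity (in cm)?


drop = 0.5*g*t^2 = 0.5*9.81*2.019^2 = 19.9946 m ≈ 1999 cm

1999 cm


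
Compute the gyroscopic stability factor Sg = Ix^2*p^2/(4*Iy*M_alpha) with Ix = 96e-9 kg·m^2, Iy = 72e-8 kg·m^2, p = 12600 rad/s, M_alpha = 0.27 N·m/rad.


Sg = Ix^2 * p^2 / (4 * Iy * M_alpha) = (96e-9)^2 * 12600^2 / (4 * 72e-8 * 0.27) = 1.882

1.882


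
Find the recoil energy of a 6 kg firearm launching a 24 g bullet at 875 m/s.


v_r = m_p*v_p/m_gun = 0.024*875/6 = 3.5 m/s, E_r = 0.5*m_gun*v_r^2 = 0.5*6*3.5^2 = 36.75 J

36.75 J


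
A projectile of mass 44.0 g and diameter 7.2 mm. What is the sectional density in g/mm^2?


SD = m/d^2 = 44.0/7.2^2 = 0.8488 g/mm^2

0.8488 g/mm^2


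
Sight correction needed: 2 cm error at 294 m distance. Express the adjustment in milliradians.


1 mrad subtends 1 cm per 10 m of range, so adj = error_cm / (dist_m / 10) = 2 / (294/10) = 0.06803 mrad

0.06803 mrad


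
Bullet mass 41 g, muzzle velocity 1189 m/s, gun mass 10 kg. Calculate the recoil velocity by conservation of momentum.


v_recoil = m_p * v_p / m_gun = 0.041 * 1189 / 10 = 4.875 m/s

4.875 m/s


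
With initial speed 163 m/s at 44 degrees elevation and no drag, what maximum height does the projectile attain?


H = (v0*sin(theta))^2 / (2g) = (163*sin(44°))^2 / (2*9.81) = 653.5 m

653.5 m


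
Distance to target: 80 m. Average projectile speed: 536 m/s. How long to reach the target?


t = d/v = 80/536 = 0.1493 s

0.1493 s


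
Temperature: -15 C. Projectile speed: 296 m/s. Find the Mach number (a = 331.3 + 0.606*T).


a = 331.3 + 0.606*(-15) = 322.21 m/s
M = v/a = 296/322.21 = 0.9187

0.9187


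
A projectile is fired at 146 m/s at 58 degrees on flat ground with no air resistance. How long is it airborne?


T = 2*v0*sin(theta)/g = 2*146*sin(58°)/9.81 = 25.24 s

25.24 s


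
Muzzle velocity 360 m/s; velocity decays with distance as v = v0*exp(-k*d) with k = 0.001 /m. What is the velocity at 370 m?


v = v0*exp(-k*d) = 360*exp(-0.001*370) = 248.7 m/s

248.7 m/s


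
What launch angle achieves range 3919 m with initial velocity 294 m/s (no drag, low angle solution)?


sin(2*theta) = R*g/v0^2 = 3919*9.81/294^2 = 0.444784, theta = arcsin(0.444784)/2 = 13.2°

13.2 degrees


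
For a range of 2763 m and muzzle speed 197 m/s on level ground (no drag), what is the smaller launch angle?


sin(2*theta) = R*g/v0^2 = 2763*9.81/197^2 = 0.698421, theta = arcsin(0.698421)/2 = 22.15°

22.15 degrees


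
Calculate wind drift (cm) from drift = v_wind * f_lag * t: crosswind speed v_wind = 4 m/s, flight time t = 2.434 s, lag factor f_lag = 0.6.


drift = v_wind * lag * t = 4 * 0.6 * 2.434 = 5.8416 m ≈ 584.2 cm

584.2 cm


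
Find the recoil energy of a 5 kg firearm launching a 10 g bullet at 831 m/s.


v_r = m_p*v_p/m_gun = 0.01*831/5 = 1.662 m/s, E_r = 0.5*m_gun*v_r^2 = 0.5*5*1.662^2 = 6.906 J

6.906 J


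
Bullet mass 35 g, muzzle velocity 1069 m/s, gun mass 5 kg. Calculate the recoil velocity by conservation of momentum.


v_recoil = m_p * v_p / m_gun = 0.035 * 1069 / 5 = 7.483 m/s

7.483 m/s


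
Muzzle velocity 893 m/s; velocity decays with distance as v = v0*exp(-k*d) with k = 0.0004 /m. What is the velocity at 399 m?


v = v0*exp(-k*d) = 893*exp(-0.0004*399) = 761.3 m/s

761.3 m/s


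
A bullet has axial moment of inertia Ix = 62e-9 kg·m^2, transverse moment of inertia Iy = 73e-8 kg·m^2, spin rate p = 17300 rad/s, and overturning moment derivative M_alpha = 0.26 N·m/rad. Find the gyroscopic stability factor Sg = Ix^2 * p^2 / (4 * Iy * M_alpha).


Sg = Ix^2 * p^2 / (4 * Iy * M_alpha) = (62e-9)^2 * 17300^2 / (4 * 73e-8 * 0.26) = 1.515

1.515


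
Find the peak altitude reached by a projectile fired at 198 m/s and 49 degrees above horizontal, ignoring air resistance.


H = (v0*sin(theta))^2 / (2g) = (198*sin(49°))^2 / (2*9.81) = 1138 m

1138 m


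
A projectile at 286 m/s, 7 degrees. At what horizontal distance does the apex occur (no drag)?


R = v0^2*sin(2*theta)/g = 286^2*sin(2*7°)/9.81 = 2017.15 m
apex_dist = R/2 = 2017.15/2 = 1009 m

1009 m


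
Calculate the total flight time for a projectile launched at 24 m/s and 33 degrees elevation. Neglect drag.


T = 2*v0*sin(theta)/g = 2*24*sin(33°)/9.81 = 2.665 s

2.665 s


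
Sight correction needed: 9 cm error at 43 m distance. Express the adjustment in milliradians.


1 mrad subtends 1 cm per 10 m of range, so adj = error_cm / (dist_m / 10) = 9 / (43/10) = 2.093 mrad

2.093 mrad


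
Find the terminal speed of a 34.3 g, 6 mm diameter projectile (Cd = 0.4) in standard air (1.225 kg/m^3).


A = pi*(d/2)^2 = pi*(6/2000)^2 = 2.82743e-05 m^2
vt = sqrt(2mg/(Cd*rho*A)) = sqrt(2*0.0343*9.81/(0.4 * 1.225 * 2.82743e-05)) = 220.4 m/s

220.4 m/s


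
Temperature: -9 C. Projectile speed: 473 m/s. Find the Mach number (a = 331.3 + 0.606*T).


a = 331.3 + 0.606*(-9) = 325.846 m/s
M = v/a = 473/325.846 = 1.452

1.452


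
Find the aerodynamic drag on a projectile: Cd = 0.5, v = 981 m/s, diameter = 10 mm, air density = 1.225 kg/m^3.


A = pi*(d/2)^2 = pi*(10/2000)^2 = 7.85398e-05 m^2
Fd = 0.5*Cd*rho*A*v^2 = 0.5*0.5*1.225*7.85398e-05*981^2 = 23.15 N

23.15 N


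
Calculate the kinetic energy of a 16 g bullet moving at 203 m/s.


E = 0.5*m*v^2 = 0.5*0.016*203^2 = 329.7 J

329.7 J


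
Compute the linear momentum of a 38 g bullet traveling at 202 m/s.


p = m*v = 0.038*202 = 7.676 kg·m/s

7.676 kg·m/s


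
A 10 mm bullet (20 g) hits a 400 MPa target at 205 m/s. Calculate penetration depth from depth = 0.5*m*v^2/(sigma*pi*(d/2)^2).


A = pi*(d/2)^2 = pi*(10/2)^2 = 78.5398 mm^2
E = 0.5*m*v^2 = 0.5*0.02*205^2 = 420.25 J
depth = E/(sigma*A) = 420.25 J / (400 MPa * 78.5398 mm^2) = 420.25/(400 * 78.5398) m = 0.013377 m ≈ 13.38 mm

13.38 mm


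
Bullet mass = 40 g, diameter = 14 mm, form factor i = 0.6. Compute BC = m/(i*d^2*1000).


BC = m/(i*d^2*1000) = 40/(0.6 * 14^2 * 1000) = 0.0003401

0.0003401


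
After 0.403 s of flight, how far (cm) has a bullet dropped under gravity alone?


drop = 0.5*g*t^2 = 0.5*9.81*0.403^2 = 0.796616 m ≈ 79.66 cm

79.66 cm


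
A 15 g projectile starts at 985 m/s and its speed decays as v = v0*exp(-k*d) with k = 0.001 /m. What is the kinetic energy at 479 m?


v = v0*exp(-k*d) = 985*exp(-0.001*479) = 610.111 m/s
E = 0.5*m*v^2 = 0.5*0.015*610.111^2 = 2792 J

2792 J


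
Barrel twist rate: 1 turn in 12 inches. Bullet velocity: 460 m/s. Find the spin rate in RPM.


twist_m = 12*0.0254 = 0.3048 m
spin = v/twist = 460/0.3048 = 1509.186 rev/s
RPM = spin*60 = 1509.186*60 ≈ 90551 RPM

90551 RPM


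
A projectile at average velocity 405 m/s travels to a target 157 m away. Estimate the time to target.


t = d/v = 157/405 = 0.3877 s

0.3877 s


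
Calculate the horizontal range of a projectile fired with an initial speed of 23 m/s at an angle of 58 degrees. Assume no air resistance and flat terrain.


R = v0^2 * sin(2*theta) / g = 23^2 * sin(2*58°) / 9.81 = 48.47 m

48.47 m


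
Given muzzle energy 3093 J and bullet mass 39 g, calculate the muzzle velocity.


v = sqrt(2*E/m) = sqrt(2*3093/0.039) = 398.3 m/s

398.3 m/s


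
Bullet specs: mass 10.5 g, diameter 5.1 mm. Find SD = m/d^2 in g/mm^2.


SD = m/d^2 = 10.5/5.1^2 = 0.4037 g/mm^2

0.4037 g/mm^2


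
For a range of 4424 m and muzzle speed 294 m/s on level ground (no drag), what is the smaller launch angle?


sin(2*theta) = R*g/v0^2 = 4424*9.81/294^2 = 0.502099, theta = arcsin(0.502099)/2 = 15.07°

15.07 degrees


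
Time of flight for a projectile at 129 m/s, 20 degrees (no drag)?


T = 2*v0*sin(theta)/g = 2*129*sin(20°)/9.81 = 8.995 s

8.995 s


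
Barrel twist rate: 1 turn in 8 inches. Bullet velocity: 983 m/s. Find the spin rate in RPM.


twist_m = 8*0.0254 = 0.2032 m
spin = v/twist = 983/0.2032 = 4837.598 rev/s
RPM = spin*60 = 4837.598*60 ≈ 290256 RPM

290256 RPM


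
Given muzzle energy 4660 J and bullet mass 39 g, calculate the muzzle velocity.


v = sqrt(2*E/m) = sqrt(2*4660/0.039) = 488.9 m/s

488.9 m/s


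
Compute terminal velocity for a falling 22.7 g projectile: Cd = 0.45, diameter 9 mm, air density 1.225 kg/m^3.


A = pi*(d/2)^2 = pi*(9/2000)^2 = 6.36173e-05 m^2
vt = sqrt(2mg/(Cd*rho*A)) = sqrt(2*0.0227*9.81/(0.45 * 1.225 * 6.36173e-05)) = 112.7 m/s

112.7 m/s


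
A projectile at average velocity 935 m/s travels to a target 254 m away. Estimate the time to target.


t = d/v = 254/935 = 0.2717 s

0.2717 s


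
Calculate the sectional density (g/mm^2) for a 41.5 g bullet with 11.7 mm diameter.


SD = m/d^2 = 41.5/11.7^2 = 0.3032 g/mm^2

0.3032 g/mm^2


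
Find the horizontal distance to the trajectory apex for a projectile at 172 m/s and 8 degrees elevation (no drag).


R = v0^2*sin(2*theta)/g = 172^2*sin(2*8°)/9.81 = 831.239 m
apex_dist = R/2 = 831.239/2 = 415.6 m

415.6 m


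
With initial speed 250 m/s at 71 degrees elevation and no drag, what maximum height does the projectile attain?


H = (v0*sin(theta))^2 / (2g) = (250*sin(71°))^2 / (2*9.81) = 2848 m

2848 m


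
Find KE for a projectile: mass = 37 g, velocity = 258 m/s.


E = 0.5*m*v^2 = 0.5*0.037*258^2 = 1231 J

1231 J


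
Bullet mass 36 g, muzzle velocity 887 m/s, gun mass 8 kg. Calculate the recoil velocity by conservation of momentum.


v_recoil = m_p * v_p / m_gun = 0.036 * 887 / 8 = 3.991 m/s

3.991 m/s


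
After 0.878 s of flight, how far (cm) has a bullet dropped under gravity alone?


drop = 0.5*g*t^2 = 0.5*9.81*0.878^2 = 3.78119 m ≈ 378.1 cm

378.1 cm


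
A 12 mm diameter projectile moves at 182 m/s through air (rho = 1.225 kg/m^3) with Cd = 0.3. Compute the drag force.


A = pi*(d/2)^2 = pi*(12/2000)^2 = 1.13097e-04 m^2
Fd = 0.5*Cd*rho*A*v^2 = 0.5*0.3*1.225*1.13097e-04*182^2 = 0.6884 N

0.6884 N


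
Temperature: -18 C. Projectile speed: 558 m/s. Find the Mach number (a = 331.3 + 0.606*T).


a = 331.3 + 0.606*(-18) = 320.392 m/s
M = v/a = 558/320.392 = 1.742

1.742


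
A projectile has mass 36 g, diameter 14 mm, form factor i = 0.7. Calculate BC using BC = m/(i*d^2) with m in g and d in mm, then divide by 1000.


BC = m/(i*d^2*1000) = 36/(0.7 * 14^2 * 1000) = 0.0002624

0.0002624


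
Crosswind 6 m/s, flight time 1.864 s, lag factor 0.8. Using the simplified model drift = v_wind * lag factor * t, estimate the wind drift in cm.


drift = v_wind * lag * t = 6 * 0.8 * 1.864 = 8.9472 m ≈ 894.7 cm

894.7 cm


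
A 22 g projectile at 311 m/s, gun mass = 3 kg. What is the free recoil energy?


v_r = m_p*v_p/m_gun = 0.022*311/3 = 2.28067 m/s, E_r = 0.5*m_gun*v_r^2 = 0.5*3*2.28067^2 = 7.802 J

7.802 J


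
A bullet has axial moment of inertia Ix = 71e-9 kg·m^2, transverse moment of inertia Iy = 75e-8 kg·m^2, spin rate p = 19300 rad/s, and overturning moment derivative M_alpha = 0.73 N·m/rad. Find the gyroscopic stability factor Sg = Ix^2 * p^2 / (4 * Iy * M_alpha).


Sg = Ix^2 * p^2 / (4 * Iy * M_alpha) = (71e-9)^2 * 19300^2 / (4 * 75e-8 * 0.73) = 0.8574

0.8574


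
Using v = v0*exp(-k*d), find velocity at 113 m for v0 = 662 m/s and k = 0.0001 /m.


v = v0*exp(-k*d) = 662*exp(-0.0001*113) = 654.6 m/s

654.6 m/s


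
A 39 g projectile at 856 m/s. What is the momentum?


p = m*v = 0.039*856 = 33.38 kg·m/s

33.38 kg·m/s


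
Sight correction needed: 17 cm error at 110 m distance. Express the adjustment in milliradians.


1 mrad subtends 1 cm per 10 m of range, so adj = error_cm / (dist_m / 10) = 17 / (110/10) = 1.545 mrad

1.545 mrad


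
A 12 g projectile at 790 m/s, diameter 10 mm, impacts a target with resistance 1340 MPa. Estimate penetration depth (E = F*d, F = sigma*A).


A = pi*(d/2)^2 = pi*(10/2)^2 = 78.5398 mm^2
E = 0.5*m*v^2 = 0.5*0.012*790^2 = 3744.6 J
depth = E/(sigma*A) = 3744.6 J / (1340 MPa * 78.5398 mm^2) = 3744.6/(1340 * 78.5398) m = 0.0355804 m ≈ 35.58 mm

35.58 mm


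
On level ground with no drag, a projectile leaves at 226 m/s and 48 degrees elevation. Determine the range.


R = v0^2 * sin(2*theta) / g = 226^2 * sin(2*48°) / 9.81 = 5178 m

5178 m


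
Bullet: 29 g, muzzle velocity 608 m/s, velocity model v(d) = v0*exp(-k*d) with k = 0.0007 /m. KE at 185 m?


v = v0*exp(-k*d) = 608*exp(-0.0007*185) = 534.149 m/s
E = 0.5*m*v^2 = 0.5*0.029*534.149^2 = 4137 J

4137 J


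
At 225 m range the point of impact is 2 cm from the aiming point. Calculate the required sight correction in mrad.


1 mrad subtends 1 cm per 10 m of range, so adj = error_cm / (dist_m / 10) = 2 / (225/10) = 0.08889 mrad

0.08889 mrad


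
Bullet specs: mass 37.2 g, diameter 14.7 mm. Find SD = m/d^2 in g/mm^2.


SD = m/d^2 = 37.2/14.7^2 = 0.1722 g/mm^2

0.1722 g/mm^2


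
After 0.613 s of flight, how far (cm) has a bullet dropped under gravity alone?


drop = 0.5*g*t^2 = 0.5*9.81*0.613^2 = 1.84315 m ≈ 184.3 cm

184.3 cm


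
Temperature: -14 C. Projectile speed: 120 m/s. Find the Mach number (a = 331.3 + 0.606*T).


a = 331.3 + 0.606*(-14) = 322.816 m/s
M = v/a = 120/322.816 = 0.3717

0.3717


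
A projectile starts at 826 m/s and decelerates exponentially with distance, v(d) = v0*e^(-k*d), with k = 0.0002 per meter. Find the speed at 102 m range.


v = v0*exp(-k*d) = 826*exp(-0.0002*102) = 809.3 m/s

809.3 m/s


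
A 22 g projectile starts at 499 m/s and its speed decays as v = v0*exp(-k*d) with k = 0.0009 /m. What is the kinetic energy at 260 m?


v = v0*exp(-k*d) = 499*exp(-0.0009*260) = 394.89 m/s
E = 0.5*m*v^2 = 0.5*0.022*394.89^2 = 1715 J

1715 J


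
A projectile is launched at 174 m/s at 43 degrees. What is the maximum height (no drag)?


H = (v0*sin(theta))^2 / (2g) = (174*sin(43°))^2 / (2*9.81) = 717.7 m

717.7 m


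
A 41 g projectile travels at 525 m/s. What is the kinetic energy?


E = 0.5*m*v^2 = 0.5*0.041*525^2 = 5650 J

5650 J


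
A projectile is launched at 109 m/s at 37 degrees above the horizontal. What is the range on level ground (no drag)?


R = v0^2 * sin(2*theta) / g = 109^2 * sin(2*37°) / 9.81 = 1164 m

1164 m


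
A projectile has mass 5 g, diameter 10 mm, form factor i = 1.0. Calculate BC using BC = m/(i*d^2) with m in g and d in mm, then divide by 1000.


BC = m/(i*d^2*1000) = 5/(1.0 * 10^2 * 1000) = 5e-05

5e-05


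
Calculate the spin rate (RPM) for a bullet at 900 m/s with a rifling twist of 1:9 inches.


twist_m = 9*0.0254 = 0.2286 m
spin = v/twist = 900/0.2286 = 3937.008 rev/s
RPM = spin*60 = 3937.008*60 ≈ 236220 RPM

236220 RPM


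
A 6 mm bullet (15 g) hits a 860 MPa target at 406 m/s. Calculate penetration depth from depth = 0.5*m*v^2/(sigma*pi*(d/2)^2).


A = pi*(d/2)^2 = pi*(6/2)^2 = 28.2743 mm^2
E = 0.5*m*v^2 = 0.5*0.015*406^2 = 1236.27 J
depth = E/(sigma*A) = 1236.27 J / (860 MPa * 28.2743 mm^2) = 1236.27/(860 * 28.2743) m = 0.050842 m ≈ 50.84 mm

50.84 mm


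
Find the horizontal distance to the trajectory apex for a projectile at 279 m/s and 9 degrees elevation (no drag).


R = v0^2*sin(2*theta)/g = 279^2*sin(2*9°)/9.81 = 2452.01 m
apex_dist = R/2 = 2452.01/2 = 1226 m

1226 m


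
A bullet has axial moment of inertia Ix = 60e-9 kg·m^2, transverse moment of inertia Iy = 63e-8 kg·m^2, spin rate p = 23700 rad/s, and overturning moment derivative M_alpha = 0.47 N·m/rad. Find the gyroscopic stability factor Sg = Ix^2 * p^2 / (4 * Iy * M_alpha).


Sg = Ix^2 * p^2 / (4 * Iy * M_alpha) = (60e-9)^2 * 23700^2 / (4 * 63e-8 * 0.47) = 1.707

1.707
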